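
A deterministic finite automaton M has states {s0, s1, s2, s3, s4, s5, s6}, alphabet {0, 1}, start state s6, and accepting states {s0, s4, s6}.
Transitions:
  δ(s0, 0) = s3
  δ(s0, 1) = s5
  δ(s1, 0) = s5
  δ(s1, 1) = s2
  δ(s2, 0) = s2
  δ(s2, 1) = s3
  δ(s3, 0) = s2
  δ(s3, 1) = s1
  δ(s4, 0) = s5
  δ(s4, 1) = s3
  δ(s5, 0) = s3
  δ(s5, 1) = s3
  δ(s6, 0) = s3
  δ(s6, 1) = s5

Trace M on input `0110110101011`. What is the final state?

s6 --0--> s3
s3 --1--> s1
s1 --1--> s2
s2 --0--> s2
s2 --1--> s3
s3 --1--> s1
s1 --0--> s5
s5 --1--> s3
s3 --0--> s2
s2 --1--> s3
s3 --0--> s2
s2 --1--> s3
s3 --1--> s1

s1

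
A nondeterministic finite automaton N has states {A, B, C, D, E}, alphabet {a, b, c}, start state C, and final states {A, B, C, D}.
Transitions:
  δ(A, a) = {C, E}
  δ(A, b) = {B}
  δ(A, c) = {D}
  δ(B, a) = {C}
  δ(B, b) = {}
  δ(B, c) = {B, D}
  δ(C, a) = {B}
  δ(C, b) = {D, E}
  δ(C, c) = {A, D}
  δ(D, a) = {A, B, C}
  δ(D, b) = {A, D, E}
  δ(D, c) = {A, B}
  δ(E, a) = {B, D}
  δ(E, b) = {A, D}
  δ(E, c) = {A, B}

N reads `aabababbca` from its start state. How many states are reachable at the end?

Start: {C}
read a: {B}
read a: {C}
read b: {D, E}
read a: {A, B, C, D}
read b: {A, B, D, E}
read a: {A, B, C, D, E}
read b: {A, B, D, E}
read b: {A, B, D, E}
read c: {A, B, D}
read a: {A, B, C, E}
Final reachable set {A, B, C, E} has 4 states.

4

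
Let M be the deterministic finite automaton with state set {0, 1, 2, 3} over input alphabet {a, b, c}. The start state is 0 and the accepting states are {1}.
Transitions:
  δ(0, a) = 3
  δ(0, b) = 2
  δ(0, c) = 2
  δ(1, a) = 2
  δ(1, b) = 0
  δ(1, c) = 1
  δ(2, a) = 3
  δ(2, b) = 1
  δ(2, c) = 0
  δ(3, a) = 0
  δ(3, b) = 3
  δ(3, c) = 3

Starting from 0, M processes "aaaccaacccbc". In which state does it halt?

0 --a--> 3
3 --a--> 0
0 --a--> 3
3 --c--> 3
3 --c--> 3
3 --a--> 0
0 --a--> 3
3 --c--> 3
3 --c--> 3
3 --c--> 3
3 --b--> 3
3 --c--> 3

3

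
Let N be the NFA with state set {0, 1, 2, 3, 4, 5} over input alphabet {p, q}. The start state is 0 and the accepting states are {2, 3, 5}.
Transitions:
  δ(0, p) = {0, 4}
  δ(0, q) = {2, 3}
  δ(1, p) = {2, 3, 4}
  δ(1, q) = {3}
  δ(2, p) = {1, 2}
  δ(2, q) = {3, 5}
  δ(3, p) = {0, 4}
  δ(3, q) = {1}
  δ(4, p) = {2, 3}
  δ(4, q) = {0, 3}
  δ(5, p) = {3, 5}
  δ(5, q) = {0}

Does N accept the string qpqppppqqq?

Start: {0}
read q: {2, 3}
read p: {0, 1, 2, 4}
read q: {0, 2, 3, 5}
read p: {0, 1, 2, 3, 4, 5}
read p: {0, 1, 2, 3, 4, 5}
read p: {0, 1, 2, 3, 4, 5}
read p: {0, 1, 2, 3, 4, 5}
read q: {0, 1, 2, 3, 5}
read q: {0, 1, 2, 3, 5}
read q: {0, 1, 2, 3, 5}
Reachable ∩ accepting = {2, 3, 5} — nonempty.

accepted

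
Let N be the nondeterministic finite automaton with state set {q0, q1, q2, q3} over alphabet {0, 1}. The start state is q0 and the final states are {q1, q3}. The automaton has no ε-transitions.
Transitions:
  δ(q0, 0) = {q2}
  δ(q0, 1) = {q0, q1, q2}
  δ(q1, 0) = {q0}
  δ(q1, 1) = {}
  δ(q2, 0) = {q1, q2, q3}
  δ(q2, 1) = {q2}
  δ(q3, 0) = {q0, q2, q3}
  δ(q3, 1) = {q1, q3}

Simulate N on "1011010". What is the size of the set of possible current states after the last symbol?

Start: {q0}
read 1: {q0, q1, q2}
read 0: {q0, q1, q2, q3}
read 1: {q0, q1, q2, q3}
read 1: {q0, q1, q2, q3}
read 0: {q0, q1, q2, q3}
read 1: {q0, q1, q2, q3}
read 0: {q0, q1, q2, q3}
Final reachable set {q0, q1, q2, q3} has 4 states.

4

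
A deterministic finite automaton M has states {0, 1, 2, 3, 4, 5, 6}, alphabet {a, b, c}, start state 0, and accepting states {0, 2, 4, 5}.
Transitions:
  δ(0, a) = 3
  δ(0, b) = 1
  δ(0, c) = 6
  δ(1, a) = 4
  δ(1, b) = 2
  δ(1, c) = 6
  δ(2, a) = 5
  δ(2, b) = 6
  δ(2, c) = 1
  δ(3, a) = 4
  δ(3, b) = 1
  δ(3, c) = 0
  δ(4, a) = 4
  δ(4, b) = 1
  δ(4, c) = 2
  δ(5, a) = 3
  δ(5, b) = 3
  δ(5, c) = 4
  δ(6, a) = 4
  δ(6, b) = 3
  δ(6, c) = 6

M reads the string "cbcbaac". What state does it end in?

0 --c--> 6
6 --b--> 3
3 --c--> 0
0 --b--> 1
1 --a--> 4
4 --a--> 4
4 --c--> 2

2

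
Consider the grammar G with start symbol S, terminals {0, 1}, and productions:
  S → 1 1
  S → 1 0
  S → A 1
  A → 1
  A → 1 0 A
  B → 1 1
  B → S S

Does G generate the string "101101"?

no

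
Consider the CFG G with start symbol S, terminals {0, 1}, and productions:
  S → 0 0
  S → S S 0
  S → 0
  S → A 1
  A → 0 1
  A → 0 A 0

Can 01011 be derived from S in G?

no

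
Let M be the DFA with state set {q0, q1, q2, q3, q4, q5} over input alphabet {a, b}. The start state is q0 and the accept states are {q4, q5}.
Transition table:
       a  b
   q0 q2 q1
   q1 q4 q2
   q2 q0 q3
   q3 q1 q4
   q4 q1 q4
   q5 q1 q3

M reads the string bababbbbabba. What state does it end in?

q1

q0 --b--> q1
q1 --a--> q4
q4 --b--> q4
q4 --a--> q1
q1 --b--> q2
q2 --b--> q3
q3 --b--> q4
q4 --b--> q4
q4 --a--> q1
q1 --b--> q2
q2 --b--> q3
q3 --a--> q1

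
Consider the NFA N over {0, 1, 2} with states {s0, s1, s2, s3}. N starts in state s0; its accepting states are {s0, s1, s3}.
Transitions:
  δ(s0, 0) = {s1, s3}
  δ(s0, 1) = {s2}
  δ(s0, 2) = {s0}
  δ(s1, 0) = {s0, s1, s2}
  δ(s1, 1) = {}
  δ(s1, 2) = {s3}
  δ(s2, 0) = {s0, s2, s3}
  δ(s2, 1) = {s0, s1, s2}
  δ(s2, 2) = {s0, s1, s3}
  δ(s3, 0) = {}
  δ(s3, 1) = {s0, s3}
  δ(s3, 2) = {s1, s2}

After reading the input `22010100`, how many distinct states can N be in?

Start: {s0}
read 2: {s0}
read 2: {s0}
read 0: {s1, s3}
read 1: {s0, s3}
read 0: {s1, s3}
read 1: {s0, s3}
read 0: {s1, s3}
read 0: {s0, s1, s2}
Final reachable set {s0, s1, s2} has 3 states.

3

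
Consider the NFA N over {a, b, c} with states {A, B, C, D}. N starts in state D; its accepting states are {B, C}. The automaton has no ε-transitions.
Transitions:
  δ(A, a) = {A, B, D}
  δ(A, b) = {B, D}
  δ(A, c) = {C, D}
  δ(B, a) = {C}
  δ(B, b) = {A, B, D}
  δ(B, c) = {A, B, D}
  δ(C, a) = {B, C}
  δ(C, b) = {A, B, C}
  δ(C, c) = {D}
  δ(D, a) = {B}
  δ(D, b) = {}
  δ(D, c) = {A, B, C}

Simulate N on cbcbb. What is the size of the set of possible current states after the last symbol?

Start: {D}
read c: {A, B, C}
read b: {A, B, C, D}
read c: {A, B, C, D}
read b: {A, B, C, D}
read b: {A, B, C, D}
Final reachable set {A, B, C, D} has 4 states.

4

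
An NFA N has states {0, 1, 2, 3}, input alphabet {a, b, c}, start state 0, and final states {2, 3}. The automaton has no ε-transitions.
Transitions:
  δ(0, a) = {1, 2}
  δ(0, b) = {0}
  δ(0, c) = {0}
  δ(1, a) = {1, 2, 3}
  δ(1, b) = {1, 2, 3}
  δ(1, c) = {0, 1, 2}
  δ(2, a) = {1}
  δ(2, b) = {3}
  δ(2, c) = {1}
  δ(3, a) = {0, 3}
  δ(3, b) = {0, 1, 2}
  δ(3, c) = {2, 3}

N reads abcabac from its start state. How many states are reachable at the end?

Start: {0}
read a: {1, 2}
read b: {1, 2, 3}
read c: {0, 1, 2, 3}
read a: {0, 1, 2, 3}
read b: {0, 1, 2, 3}
read a: {0, 1, 2, 3}
read c: {0, 1, 2, 3}
Final reachable set {0, 1, 2, 3} has 4 states.

4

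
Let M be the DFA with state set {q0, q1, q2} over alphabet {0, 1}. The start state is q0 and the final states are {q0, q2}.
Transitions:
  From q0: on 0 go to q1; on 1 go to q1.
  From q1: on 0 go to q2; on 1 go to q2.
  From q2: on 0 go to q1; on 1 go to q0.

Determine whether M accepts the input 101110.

q0 --1--> q1
q1 --0--> q2
q2 --1--> q0
q0 --1--> q1
q1 --1--> q2
q2 --0--> q1
End in state q1, which is not an accepting state.

rejected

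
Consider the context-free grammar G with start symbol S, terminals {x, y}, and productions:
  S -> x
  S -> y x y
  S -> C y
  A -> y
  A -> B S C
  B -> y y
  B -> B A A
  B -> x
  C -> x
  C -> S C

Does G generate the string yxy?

S ⇒ yxy

yes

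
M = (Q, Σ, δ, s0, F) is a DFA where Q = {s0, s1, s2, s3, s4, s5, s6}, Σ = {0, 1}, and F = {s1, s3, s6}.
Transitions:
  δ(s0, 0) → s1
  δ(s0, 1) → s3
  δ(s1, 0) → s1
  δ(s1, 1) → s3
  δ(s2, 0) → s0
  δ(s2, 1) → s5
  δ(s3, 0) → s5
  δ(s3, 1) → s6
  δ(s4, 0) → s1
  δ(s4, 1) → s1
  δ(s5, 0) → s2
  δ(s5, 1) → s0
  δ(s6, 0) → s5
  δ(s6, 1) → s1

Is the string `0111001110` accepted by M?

accepted

s0 --0--> s1
s1 --1--> s3
s3 --1--> s6
s6 --1--> s1
s1 --0--> s1
s1 --0--> s1
s1 --1--> s3
s3 --1--> s6
s6 --1--> s1
s1 --0--> s1
End in state s1, which is an accepting state.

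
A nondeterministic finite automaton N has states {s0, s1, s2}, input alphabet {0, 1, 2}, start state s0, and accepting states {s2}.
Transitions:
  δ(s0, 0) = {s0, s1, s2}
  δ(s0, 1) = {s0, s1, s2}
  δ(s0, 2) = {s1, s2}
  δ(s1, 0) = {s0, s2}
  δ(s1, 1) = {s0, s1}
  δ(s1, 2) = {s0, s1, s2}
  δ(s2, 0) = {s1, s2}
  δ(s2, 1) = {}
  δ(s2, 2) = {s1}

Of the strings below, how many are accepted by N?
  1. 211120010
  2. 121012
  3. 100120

211120010: accepted
121012: accepted
100120: accepted

3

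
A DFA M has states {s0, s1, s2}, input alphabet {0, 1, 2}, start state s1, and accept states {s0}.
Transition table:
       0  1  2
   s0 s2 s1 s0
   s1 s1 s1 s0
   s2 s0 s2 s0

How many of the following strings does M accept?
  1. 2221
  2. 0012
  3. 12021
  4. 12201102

2

2221: rejected
0012: accepted
12021: rejected
12201102: accepted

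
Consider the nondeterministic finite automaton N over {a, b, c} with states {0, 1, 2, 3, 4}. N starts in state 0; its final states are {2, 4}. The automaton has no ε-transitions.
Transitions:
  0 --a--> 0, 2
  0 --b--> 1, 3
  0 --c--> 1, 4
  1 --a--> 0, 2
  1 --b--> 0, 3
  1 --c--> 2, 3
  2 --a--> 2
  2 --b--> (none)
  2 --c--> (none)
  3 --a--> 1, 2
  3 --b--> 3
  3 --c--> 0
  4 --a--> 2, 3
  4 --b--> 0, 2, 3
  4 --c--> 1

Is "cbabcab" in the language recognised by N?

Start: {0}
read c: {1, 4}
read b: {0, 2, 3}
read a: {0, 1, 2}
read b: {0, 1, 3}
read c: {0, 1, 2, 3, 4}
read a: {0, 1, 2, 3}
read b: {0, 1, 3}
Reachable ∩ accepting = {} — empty.

rejected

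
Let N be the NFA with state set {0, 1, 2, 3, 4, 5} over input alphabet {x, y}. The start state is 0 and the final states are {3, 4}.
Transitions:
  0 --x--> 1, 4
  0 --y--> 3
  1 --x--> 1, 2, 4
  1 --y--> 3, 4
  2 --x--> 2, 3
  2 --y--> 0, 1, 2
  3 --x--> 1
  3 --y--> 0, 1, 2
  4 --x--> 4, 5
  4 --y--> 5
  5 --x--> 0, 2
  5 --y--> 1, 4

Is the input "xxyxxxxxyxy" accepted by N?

Start: {0}
read x: {1, 4}
read x: {1, 2, 4, 5}
read y: {0, 1, 2, 3, 4, 5}
read x: {0, 1, 2, 3, 4, 5}
read x: {0, 1, 2, 3, 4, 5}
read x: {0, 1, 2, 3, 4, 5}
read x: {0, 1, 2, 3, 4, 5}
read x: {0, 1, 2, 3, 4, 5}
read y: {0, 1, 2, 3, 4, 5}
read x: {0, 1, 2, 3, 4, 5}
read y: {0, 1, 2, 3, 4, 5}
Reachable ∩ accepting = {3, 4} — nonempty.

accepted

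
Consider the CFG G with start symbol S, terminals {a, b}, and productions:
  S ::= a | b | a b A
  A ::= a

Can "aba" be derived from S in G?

S ⇒ abA ⇒ aba

yes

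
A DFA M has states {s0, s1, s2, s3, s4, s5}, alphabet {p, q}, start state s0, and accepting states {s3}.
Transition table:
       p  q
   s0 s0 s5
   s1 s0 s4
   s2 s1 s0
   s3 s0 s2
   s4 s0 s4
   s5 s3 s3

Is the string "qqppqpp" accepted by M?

s0 --q--> s5
s5 --q--> s3
s3 --p--> s0
s0 --p--> s0
s0 --q--> s5
s5 --p--> s3
s3 --p--> s0
End in state s0, which is not an accepting state.

rejected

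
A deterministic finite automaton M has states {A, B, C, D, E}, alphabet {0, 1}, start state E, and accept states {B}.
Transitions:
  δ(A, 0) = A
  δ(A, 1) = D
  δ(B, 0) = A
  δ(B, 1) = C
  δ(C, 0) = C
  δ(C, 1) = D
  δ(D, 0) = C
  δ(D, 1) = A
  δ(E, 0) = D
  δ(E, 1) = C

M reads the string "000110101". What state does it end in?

E --0--> D
D --0--> C
C --0--> C
C --1--> D
D --1--> A
A --0--> A
A --1--> D
D --0--> C
C --1--> D

D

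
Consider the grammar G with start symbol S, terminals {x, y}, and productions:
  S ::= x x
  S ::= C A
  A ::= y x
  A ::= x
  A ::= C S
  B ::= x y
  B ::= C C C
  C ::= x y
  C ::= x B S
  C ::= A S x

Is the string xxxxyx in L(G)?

yes

S ⇒ CA ⇒ ASxA ⇒ xSxA ⇒ xxxxA ⇒ xxxxyx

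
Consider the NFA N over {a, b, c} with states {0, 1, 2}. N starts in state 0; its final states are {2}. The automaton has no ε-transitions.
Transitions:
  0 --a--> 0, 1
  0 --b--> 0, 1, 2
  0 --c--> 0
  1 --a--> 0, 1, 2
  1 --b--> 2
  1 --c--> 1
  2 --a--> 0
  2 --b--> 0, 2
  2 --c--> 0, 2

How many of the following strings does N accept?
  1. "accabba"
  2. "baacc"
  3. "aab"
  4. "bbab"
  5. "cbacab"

"accabba": accepted
"baacc": accepted
"aab": accepted
"bbab": accepted
"cbacab": accepted

5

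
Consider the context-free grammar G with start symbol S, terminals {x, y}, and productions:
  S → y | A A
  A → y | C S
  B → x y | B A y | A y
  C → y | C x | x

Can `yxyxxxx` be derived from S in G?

no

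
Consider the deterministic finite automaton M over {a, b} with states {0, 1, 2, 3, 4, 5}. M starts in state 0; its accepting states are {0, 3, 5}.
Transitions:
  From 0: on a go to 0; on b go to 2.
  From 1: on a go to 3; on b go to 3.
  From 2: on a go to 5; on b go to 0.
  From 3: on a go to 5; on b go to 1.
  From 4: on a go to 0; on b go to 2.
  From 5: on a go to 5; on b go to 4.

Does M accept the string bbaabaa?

accepted

0 --b--> 2
2 --b--> 0
0 --a--> 0
0 --a--> 0
0 --b--> 2
2 --a--> 5
5 --a--> 5
End in state 5, which is an accepting state.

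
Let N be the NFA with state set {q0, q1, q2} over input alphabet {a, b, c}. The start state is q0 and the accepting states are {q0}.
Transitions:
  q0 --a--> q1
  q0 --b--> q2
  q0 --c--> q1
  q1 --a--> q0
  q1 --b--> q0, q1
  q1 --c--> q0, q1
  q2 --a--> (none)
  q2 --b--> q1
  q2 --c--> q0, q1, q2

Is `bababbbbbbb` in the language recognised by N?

rejected

Start: {q0}
read b: {q2}
read a: {}
The reachable set is empty and stays empty for the remaining 9 symbols.
Reachable ∩ accepting = {} — empty.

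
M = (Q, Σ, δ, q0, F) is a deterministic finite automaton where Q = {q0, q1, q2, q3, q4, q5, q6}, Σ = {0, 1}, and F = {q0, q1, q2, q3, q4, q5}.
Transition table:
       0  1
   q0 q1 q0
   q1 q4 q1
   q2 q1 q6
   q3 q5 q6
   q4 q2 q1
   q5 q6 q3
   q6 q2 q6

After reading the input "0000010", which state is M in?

q4

q0 --0--> q1
q1 --0--> q4
q4 --0--> q2
q2 --0--> q1
q1 --0--> q4
q4 --1--> q1
q1 --0--> q4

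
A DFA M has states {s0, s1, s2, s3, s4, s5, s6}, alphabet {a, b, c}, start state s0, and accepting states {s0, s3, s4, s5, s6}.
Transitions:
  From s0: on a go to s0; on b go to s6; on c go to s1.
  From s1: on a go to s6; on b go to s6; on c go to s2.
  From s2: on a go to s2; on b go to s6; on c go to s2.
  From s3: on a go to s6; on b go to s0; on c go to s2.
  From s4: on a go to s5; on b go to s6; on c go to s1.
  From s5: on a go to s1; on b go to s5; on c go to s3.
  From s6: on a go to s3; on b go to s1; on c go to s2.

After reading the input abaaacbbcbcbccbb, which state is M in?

s0 --a--> s0
s0 --b--> s6
s6 --a--> s3
s3 --a--> s6
s6 --a--> s3
s3 --c--> s2
s2 --b--> s6
s6 --b--> s1
s1 --c--> s2
s2 --b--> s6
s6 --c--> s2
s2 --b--> s6
s6 --c--> s2
s2 --c--> s2
s2 --b--> s6
s6 --b--> s1

s1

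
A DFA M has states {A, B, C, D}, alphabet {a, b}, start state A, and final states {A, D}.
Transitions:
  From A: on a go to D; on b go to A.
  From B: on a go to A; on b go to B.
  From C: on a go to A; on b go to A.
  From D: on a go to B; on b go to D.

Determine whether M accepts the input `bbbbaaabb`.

accepted

A --b--> A
A --b--> A
A --b--> A
A --b--> A
A --a--> D
D --a--> B
B --a--> A
A --b--> A
A --b--> A
End in state A, which is an accepting state.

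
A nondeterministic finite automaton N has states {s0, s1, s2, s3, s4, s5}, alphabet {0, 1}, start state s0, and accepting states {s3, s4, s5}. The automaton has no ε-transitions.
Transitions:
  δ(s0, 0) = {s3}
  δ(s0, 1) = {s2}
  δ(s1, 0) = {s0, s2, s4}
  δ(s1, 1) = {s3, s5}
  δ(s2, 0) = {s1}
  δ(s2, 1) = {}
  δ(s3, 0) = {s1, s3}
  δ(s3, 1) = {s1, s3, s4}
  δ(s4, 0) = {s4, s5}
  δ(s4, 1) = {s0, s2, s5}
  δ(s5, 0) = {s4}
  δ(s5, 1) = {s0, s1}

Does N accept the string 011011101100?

Start: {s0}
read 0: {s3}
read 1: {s1, s3, s4}
read 1: {s0, s1, s2, s3, s4, s5}
read 0: {s0, s1, s2, s3, s4, s5}
read 1: {s0, s1, s2, s3, s4, s5}
read 1: {s0, s1, s2, s3, s4, s5}
read 1: {s0, s1, s2, s3, s4, s5}
read 0: {s0, s1, s2, s3, s4, s5}
read 1: {s0, s1, s2, s3, s4, s5}
read 1: {s0, s1, s2, s3, s4, s5}
read 0: {s0, s1, s2, s3, s4, s5}
read 0: {s0, s1, s2, s3, s4, s5}
Reachable ∩ accepting = {s3, s4, s5} — nonempty.

accepted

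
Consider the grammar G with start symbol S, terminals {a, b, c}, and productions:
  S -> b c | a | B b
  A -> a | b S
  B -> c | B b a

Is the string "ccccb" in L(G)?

no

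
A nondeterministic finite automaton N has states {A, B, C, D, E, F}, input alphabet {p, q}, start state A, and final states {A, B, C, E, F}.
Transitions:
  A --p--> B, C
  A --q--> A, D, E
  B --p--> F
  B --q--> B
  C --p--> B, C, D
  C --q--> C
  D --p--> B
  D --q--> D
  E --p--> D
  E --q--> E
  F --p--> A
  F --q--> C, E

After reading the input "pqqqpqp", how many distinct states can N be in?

Start: {A}
read p: {B, C}
read q: {B, C}
read q: {B, C}
read q: {B, C}
read p: {B, C, D, F}
read q: {B, C, D, E}
read p: {B, C, D, F}
Final reachable set {B, C, D, F} has 4 states.

4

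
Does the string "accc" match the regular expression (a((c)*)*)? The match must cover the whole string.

yes

Split as a·ccc: a matches a and ((c)*)* matches ccc.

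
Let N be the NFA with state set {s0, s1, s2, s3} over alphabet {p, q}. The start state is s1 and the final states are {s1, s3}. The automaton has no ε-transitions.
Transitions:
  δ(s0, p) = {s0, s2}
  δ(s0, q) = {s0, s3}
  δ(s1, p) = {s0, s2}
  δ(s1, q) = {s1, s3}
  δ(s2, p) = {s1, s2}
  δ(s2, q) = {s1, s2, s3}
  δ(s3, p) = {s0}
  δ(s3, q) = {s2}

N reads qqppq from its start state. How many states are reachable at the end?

Start: {s1}
read q: {s1, s3}
read q: {s1, s2, s3}
read p: {s0, s1, s2}
read p: {s0, s1, s2}
read q: {s0, s1, s2, s3}
Final reachable set {s0, s1, s2, s3} has 4 states.

4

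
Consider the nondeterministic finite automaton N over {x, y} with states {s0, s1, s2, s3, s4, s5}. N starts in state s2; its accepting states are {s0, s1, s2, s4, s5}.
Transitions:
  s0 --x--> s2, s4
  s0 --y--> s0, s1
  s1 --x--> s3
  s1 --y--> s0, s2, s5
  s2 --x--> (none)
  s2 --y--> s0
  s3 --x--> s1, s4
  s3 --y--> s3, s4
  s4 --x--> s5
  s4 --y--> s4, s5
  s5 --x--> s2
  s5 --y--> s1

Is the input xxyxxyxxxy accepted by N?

Start: {s2}
read x: {}
The reachable set is empty and stays empty for the remaining 9 symbols.
Reachable ∩ accepting = {} — empty.

rejected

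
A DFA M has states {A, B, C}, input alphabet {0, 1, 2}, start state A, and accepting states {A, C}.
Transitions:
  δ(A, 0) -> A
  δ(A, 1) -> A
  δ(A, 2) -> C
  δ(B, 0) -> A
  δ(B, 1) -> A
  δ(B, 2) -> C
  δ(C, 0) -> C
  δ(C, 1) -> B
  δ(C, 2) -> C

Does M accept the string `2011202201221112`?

A --2--> C
C --0--> C
C --1--> B
B --1--> A
A --2--> C
C --0--> C
C --2--> C
C --2--> C
C --0--> C
C --1--> B
B --2--> C
C --2--> C
C --1--> B
B --1--> A
A --1--> A
A --2--> C
End in state C, which is an accepting state.

accepted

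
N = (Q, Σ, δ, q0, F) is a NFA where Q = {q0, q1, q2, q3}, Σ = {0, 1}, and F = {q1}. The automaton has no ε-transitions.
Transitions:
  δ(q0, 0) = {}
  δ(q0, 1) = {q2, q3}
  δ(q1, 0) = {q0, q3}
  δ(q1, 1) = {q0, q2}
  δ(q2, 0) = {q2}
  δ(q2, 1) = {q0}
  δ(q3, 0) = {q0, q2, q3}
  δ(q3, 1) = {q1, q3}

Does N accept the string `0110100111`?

Start: {q0}
read 0: {}
The reachable set is empty and stays empty for the remaining 9 symbols.
Reachable ∩ accepting = {} — empty.

rejected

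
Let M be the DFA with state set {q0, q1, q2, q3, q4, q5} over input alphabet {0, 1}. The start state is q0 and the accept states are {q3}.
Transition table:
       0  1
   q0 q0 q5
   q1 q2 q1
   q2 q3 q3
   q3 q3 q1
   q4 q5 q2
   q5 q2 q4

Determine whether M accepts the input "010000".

accepted

q0 --0--> q0
q0 --1--> q5
q5 --0--> q2
q2 --0--> q3
q3 --0--> q3
q3 --0--> q3
End in state q3, which is an accepting state.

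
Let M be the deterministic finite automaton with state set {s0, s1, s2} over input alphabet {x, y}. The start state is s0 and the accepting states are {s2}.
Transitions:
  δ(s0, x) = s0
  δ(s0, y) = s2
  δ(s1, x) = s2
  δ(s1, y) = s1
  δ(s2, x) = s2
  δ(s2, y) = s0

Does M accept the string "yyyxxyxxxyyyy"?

s0 --y--> s2
s2 --y--> s0
s0 --y--> s2
s2 --x--> s2
s2 --x--> s2
s2 --y--> s0
s0 --x--> s0
s0 --x--> s0
s0 --x--> s0
s0 --y--> s2
s2 --y--> s0
s0 --y--> s2
s2 --y--> s0
End in state s0, which is not an accepting state.

rejected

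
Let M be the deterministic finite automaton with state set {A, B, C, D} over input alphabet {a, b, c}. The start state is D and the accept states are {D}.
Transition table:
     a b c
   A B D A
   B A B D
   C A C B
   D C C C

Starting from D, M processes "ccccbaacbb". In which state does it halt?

D --c--> C
C --c--> B
B --c--> D
D --c--> C
C --b--> C
C --a--> A
A --a--> B
B --c--> D
D --b--> C
C --b--> C

C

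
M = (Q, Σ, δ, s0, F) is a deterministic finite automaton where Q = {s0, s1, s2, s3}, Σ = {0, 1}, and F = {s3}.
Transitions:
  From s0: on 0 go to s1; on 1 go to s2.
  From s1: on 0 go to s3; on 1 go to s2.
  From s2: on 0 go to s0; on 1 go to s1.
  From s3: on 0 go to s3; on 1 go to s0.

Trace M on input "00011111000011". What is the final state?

s0 --0--> s1
s1 --0--> s3
s3 --0--> s3
s3 --1--> s0
s0 --1--> s2
s2 --1--> s1
s1 --1--> s2
s2 --1--> s1
s1 --0--> s3
s3 --0--> s3
s3 --0--> s3
s3 --0--> s3
s3 --1--> s0
s0 --1--> s2

s2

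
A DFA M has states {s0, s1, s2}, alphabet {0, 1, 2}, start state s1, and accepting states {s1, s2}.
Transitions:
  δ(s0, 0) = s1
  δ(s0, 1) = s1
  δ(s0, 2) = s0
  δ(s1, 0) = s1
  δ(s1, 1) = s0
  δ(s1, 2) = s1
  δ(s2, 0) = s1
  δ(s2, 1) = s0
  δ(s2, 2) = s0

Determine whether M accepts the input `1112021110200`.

accepted

s1 --1--> s0
s0 --1--> s1
s1 --1--> s0
s0 --2--> s0
s0 --0--> s1
s1 --2--> s1
s1 --1--> s0
s0 --1--> s1
s1 --1--> s0
s0 --0--> s1
s1 --2--> s1
s1 --0--> s1
s1 --0--> s1
End in state s1, which is an accepting state.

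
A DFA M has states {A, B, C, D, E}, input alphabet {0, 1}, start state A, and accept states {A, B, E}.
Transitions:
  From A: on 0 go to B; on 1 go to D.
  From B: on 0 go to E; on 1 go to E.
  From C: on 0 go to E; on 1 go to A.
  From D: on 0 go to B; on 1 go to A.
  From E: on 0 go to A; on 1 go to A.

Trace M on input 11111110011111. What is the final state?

A

A --1--> D
D --1--> A
A --1--> D
D --1--> A
A --1--> D
D --1--> A
A --1--> D
D --0--> B
B --0--> E
E --1--> A
A --1--> D
D --1--> A
A --1--> D
D --1--> A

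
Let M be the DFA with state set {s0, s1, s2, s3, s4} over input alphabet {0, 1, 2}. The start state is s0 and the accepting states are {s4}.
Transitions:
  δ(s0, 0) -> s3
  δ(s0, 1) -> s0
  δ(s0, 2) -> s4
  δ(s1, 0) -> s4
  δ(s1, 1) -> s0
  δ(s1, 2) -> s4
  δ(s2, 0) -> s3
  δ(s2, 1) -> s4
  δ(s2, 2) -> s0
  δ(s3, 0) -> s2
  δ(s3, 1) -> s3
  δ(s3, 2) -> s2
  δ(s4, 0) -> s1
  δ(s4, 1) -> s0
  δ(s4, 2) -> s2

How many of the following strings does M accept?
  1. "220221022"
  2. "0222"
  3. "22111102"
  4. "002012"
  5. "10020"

"220221022": rejected
"0222": accepted
"22111102": rejected
"002012": rejected
"10020": rejected

1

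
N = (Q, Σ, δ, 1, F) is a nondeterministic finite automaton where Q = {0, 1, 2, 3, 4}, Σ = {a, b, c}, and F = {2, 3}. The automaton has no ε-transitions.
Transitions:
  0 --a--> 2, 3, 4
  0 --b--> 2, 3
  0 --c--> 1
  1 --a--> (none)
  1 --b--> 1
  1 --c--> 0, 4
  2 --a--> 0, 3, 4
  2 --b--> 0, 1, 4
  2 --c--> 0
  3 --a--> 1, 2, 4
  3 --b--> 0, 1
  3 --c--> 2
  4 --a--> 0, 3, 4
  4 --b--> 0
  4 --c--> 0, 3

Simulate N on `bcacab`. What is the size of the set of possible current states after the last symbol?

5

Start: {1}
read b: {1}
read c: {0, 4}
read a: {0, 2, 3, 4}
read c: {0, 1, 2, 3}
read a: {0, 1, 2, 3, 4}
read b: {0, 1, 2, 3, 4}
Final reachable set {0, 1, 2, 3, 4} has 5 states.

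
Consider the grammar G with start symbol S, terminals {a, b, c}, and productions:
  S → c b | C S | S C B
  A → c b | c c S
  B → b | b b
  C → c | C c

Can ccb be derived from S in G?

S ⇒ CS ⇒ cS ⇒ ccb

yes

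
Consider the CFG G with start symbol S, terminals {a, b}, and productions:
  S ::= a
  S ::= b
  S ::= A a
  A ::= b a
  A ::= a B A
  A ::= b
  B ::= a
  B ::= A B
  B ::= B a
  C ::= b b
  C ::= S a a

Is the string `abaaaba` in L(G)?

yes

S ⇒ Aa ⇒ aBAa ⇒ aBaAa ⇒ aABaAa ⇒ abBaAa ⇒ abBaaAa ⇒ abaaaAa ⇒ abaaaba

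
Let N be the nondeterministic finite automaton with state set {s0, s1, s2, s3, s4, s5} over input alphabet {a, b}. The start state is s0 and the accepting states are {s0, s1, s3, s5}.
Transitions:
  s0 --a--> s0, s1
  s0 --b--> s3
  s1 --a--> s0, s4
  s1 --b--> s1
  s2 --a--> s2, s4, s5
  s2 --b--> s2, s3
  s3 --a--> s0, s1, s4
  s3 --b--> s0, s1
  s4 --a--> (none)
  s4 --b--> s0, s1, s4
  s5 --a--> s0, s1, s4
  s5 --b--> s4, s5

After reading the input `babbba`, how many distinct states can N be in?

Start: {s0}
read b: {s3}
read a: {s0, s1, s4}
read b: {s0, s1, s3, s4}
read b: {s0, s1, s3, s4}
read b: {s0, s1, s3, s4}
read a: {s0, s1, s4}
Final reachable set {s0, s1, s4} has 3 states.

3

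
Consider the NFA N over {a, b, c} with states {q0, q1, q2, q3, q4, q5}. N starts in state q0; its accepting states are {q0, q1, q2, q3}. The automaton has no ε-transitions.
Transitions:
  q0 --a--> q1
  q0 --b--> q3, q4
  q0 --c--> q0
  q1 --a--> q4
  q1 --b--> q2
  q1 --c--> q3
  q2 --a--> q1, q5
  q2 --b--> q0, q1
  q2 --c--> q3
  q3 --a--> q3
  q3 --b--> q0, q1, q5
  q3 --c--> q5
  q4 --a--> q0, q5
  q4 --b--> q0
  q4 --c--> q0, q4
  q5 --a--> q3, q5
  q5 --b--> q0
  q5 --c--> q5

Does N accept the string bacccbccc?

Start: {q0}
read b: {q3, q4}
read a: {q0, q3, q5}
read c: {q0, q5}
read c: {q0, q5}
read c: {q0, q5}
read b: {q0, q3, q4}
read c: {q0, q4, q5}
read c: {q0, q4, q5}
read c: {q0, q4, q5}
Reachable ∩ accepting = {q0} — nonempty.

accepted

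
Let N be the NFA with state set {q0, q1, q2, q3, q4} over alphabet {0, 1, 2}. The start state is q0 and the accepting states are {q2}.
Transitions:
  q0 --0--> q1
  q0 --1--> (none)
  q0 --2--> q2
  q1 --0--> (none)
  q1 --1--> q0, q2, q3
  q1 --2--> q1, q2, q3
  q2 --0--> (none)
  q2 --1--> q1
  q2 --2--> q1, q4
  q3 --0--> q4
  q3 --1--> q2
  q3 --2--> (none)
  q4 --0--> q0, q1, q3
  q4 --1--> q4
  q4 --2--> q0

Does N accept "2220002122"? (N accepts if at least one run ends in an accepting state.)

accepted

Start: {q0}
read 2: {q2}
read 2: {q1, q4}
read 2: {q0, q1, q2, q3}
read 0: {q1, q4}
read 0: {q0, q1, q3}
read 0: {q1, q4}
read 2: {q0, q1, q2, q3}
read 1: {q0, q1, q2, q3}
read 2: {q1, q2, q3, q4}
read 2: {q0, q1, q2, q3, q4}
Reachable ∩ accepting = {q2} — nonempty.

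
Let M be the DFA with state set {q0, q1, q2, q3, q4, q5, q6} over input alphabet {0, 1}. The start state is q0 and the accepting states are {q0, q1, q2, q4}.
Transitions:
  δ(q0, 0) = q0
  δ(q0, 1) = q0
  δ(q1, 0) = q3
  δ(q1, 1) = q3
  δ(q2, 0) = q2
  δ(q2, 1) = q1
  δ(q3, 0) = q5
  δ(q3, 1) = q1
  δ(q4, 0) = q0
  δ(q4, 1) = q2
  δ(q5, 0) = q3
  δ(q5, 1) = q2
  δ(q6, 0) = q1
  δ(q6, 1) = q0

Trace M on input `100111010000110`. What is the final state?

q0

q0 --1--> q0
q0 --0--> q0
q0 --0--> q0
q0 --1--> q0
q0 --1--> q0
q0 --1--> q0
q0 --0--> q0
q0 --1--> q0
q0 --0--> q0
q0 --0--> q0
q0 --0--> q0
q0 --0--> q0
q0 --1--> q0
q0 --1--> q0
q0 --0--> q0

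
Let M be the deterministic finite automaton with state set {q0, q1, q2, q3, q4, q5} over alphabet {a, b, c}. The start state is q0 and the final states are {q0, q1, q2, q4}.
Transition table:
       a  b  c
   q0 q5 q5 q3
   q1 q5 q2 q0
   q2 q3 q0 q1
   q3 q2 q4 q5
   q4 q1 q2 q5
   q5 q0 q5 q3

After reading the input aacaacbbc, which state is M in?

q0 --a--> q5
q5 --a--> q0
q0 --c--> q3
q3 --a--> q2
q2 --a--> q3
q3 --c--> q5
q5 --b--> q5
q5 --b--> q5
q5 --c--> q3

q3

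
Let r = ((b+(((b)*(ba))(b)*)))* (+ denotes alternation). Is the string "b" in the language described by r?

Split into 1 piece b; each matches (b+(((b)*(ba))(b)*)).

yes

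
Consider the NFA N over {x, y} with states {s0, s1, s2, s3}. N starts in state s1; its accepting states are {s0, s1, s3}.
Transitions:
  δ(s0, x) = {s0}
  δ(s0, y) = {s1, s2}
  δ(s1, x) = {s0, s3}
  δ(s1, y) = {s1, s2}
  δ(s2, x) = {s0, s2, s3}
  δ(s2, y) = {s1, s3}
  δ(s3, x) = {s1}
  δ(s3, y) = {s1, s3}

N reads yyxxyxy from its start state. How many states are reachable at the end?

Start: {s1}
read y: {s1, s2}
read y: {s1, s2, s3}
read x: {s0, s1, s2, s3}
read x: {s0, s1, s2, s3}
read y: {s1, s2, s3}
read x: {s0, s1, s2, s3}
read y: {s1, s2, s3}
Final reachable set {s1, s2, s3} has 3 states.

3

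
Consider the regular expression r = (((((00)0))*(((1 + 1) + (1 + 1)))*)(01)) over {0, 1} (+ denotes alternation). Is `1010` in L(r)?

No split of 1010 into u·v has ((((00)0))*(((1+1)+(1+1)))*) matching u and (01) matching v.

no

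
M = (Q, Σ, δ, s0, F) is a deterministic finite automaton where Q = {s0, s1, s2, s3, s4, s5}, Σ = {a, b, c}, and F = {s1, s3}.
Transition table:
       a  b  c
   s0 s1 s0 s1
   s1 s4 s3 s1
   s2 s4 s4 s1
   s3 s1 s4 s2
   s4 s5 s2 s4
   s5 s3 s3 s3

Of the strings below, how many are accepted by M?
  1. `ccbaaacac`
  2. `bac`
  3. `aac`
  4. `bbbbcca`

`ccbaaacac`: accepted
`bac`: accepted
`aac`: rejected
`bbbbcca`: rejected

2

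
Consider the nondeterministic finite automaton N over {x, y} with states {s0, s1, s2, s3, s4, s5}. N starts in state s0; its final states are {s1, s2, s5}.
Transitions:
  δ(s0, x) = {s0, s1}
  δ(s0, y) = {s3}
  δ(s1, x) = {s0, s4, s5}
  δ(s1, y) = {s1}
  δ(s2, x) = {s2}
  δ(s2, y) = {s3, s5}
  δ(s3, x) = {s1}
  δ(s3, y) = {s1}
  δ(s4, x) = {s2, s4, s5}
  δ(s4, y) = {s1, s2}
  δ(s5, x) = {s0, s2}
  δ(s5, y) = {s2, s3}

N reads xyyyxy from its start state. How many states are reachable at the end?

Start: {s0}
read x: {s0, s1}
read y: {s1, s3}
read y: {s1}
read y: {s1}
read x: {s0, s4, s5}
read y: {s1, s2, s3}
Final reachable set {s1, s2, s3} has 3 states.

3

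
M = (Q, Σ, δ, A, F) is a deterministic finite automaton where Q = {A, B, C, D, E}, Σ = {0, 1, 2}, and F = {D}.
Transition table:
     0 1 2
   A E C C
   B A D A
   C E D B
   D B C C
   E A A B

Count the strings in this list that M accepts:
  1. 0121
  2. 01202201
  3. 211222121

0121: accepted
01202201: rejected
211222121: accepted

2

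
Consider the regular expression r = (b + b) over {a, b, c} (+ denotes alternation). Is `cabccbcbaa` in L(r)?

Neither b nor b matches cabccbcbaa.

no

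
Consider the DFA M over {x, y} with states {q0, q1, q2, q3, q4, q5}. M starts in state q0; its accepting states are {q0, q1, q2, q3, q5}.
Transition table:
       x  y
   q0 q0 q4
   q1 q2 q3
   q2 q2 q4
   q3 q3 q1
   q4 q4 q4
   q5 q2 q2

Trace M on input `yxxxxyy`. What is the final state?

q0 --y--> q4
q4 --x--> q4
q4 --x--> q4
q4 --x--> q4
q4 --x--> q4
q4 --y--> q4
q4 --y--> q4

q4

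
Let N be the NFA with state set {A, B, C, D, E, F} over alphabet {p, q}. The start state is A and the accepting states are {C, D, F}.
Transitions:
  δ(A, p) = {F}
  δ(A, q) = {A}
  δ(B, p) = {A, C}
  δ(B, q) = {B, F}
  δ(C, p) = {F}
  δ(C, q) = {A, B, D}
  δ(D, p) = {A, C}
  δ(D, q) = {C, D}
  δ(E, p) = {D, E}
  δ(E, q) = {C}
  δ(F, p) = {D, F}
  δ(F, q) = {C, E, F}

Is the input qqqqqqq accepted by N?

Start: {A}
read q: {A}
read q: {A}
read q: {A}
read q: {A}
read q: {A}
read q: {A}
read q: {A}
Reachable ∩ accepting = {} — empty.

rejected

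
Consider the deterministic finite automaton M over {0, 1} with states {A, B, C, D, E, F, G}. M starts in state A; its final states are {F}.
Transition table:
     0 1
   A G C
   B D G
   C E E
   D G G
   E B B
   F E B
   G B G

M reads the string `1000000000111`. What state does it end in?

G

A --1--> C
C --0--> E
E --0--> B
B --0--> D
D --0--> G
G --0--> B
B --0--> D
D --0--> G
G --0--> B
B --0--> D
D --1--> G
G --1--> G
G --1--> G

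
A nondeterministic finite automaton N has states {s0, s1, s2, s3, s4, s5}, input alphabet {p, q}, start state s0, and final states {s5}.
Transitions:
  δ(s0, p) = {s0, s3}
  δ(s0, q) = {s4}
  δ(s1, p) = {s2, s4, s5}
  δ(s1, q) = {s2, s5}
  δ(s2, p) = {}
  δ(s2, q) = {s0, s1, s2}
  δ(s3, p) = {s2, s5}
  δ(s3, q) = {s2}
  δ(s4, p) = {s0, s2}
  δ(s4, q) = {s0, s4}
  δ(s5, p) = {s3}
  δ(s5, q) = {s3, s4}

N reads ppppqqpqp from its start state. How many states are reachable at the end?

5

Start: {s0}
read p: {s0, s3}
read p: {s0, s2, s3, s5}
read p: {s0, s2, s3, s5}
read p: {s0, s2, s3, s5}
read q: {s0, s1, s2, s3, s4}
read q: {s0, s1, s2, s4, s5}
read p: {s0, s2, s3, s4, s5}
read q: {s0, s1, s2, s3, s4}
read p: {s0, s2, s3, s4, s5}
Final reachable set {s0, s2, s3, s4, s5} has 5 states.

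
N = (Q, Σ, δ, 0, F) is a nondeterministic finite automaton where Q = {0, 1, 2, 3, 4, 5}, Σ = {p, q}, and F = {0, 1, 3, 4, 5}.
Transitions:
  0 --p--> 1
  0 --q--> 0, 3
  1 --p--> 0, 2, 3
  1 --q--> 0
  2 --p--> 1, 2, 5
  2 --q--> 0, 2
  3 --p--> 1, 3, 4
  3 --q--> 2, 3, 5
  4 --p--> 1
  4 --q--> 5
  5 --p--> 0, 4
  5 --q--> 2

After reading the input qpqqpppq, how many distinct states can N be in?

4

Start: {0}
read q: {0, 3}
read p: {1, 3, 4}
read q: {0, 2, 3, 5}
read q: {0, 2, 3, 5}
read p: {0, 1, 2, 3, 4, 5}
read p: {0, 1, 2, 3, 4, 5}
read p: {0, 1, 2, 3, 4, 5}
read q: {0, 2, 3, 5}
Final reachable set {0, 2, 3, 5} has 4 states.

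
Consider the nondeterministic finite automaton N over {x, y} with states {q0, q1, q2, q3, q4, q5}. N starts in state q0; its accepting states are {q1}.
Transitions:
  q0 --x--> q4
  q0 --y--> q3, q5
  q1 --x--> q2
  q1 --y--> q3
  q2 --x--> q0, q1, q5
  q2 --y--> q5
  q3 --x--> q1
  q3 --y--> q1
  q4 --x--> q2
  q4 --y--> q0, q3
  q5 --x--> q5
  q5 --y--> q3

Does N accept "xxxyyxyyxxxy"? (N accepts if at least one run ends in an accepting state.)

Start: {q0}
read x: {q4}
read x: {q2}
read x: {q0, q1, q5}
read y: {q3, q5}
read y: {q1, q3}
read x: {q1, q2}
read y: {q3, q5}
read y: {q1, q3}
read x: {q1, q2}
read x: {q0, q1, q2, q5}
read x: {q0, q1, q2, q4, q5}
read y: {q0, q3, q5}
Reachable ∩ accepting = {} — empty.

rejected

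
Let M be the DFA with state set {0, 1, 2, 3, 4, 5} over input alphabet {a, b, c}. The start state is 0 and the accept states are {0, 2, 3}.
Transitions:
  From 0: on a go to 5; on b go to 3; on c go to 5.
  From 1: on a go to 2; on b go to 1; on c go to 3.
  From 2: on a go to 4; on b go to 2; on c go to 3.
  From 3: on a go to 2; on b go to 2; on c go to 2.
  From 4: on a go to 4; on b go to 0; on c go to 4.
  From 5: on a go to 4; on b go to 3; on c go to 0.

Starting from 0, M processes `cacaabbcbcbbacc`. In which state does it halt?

4

0 --c--> 5
5 --a--> 4
4 --c--> 4
4 --a--> 4
4 --a--> 4
4 --b--> 0
0 --b--> 3
3 --c--> 2
2 --b--> 2
2 --c--> 3
3 --b--> 2
2 --b--> 2
2 --a--> 4
4 --c--> 4
4 --c--> 4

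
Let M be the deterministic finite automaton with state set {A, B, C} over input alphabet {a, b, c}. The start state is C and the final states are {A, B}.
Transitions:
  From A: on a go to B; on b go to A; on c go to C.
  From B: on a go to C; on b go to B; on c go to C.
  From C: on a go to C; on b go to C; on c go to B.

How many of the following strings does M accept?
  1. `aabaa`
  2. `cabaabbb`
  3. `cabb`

`aabaa`: rejected
`cabaabbb`: rejected
`cabb`: rejected

0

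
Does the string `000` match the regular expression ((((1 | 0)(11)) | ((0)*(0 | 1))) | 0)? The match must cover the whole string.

yes

The left alternative (((1|0)(11))|((0)*(0|1))) matches 000.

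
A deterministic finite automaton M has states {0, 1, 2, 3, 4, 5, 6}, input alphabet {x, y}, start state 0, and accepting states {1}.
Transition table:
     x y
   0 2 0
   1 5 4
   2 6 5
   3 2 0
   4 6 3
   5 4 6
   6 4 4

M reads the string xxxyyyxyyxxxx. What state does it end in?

0 --x--> 2
2 --x--> 6
6 --x--> 4
4 --y--> 3
3 --y--> 0
0 --y--> 0
0 --x--> 2
2 --y--> 5
5 --y--> 6
6 --x--> 4
4 --x--> 6
6 --x--> 4
4 --x--> 6

6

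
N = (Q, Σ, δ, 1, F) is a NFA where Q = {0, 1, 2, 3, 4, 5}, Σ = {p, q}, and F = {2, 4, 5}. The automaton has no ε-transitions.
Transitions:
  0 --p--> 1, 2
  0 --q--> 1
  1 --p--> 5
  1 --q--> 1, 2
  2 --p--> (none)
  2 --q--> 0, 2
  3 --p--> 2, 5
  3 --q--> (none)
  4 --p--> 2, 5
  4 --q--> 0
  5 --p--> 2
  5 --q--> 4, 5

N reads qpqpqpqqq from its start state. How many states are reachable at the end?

Start: {1}
read q: {1, 2}
read p: {5}
read q: {4, 5}
read p: {2, 5}
read q: {0, 2, 4, 5}
read p: {1, 2, 5}
read q: {0, 1, 2, 4, 5}
read q: {0, 1, 2, 4, 5}
read q: {0, 1, 2, 4, 5}
Final reachable set {0, 1, 2, 4, 5} has 5 states.

5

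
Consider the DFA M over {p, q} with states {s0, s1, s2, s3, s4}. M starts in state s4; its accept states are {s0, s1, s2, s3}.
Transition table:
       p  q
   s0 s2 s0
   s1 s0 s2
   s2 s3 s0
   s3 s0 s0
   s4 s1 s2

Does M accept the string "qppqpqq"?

s4 --q--> s2
s2 --p--> s3
s3 --p--> s0
s0 --q--> s0
s0 --p--> s2
s2 --q--> s0
s0 --q--> s0
End in state s0, which is an accepting state.

accepted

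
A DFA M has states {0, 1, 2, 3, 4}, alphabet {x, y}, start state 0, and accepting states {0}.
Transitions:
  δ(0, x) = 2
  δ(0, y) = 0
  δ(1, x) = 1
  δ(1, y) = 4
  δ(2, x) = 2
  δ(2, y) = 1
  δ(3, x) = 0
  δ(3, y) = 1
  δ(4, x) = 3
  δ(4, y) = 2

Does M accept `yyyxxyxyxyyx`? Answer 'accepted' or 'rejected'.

0 --y--> 0
0 --y--> 0
0 --y--> 0
0 --x--> 2
2 --x--> 2
2 --y--> 1
1 --x--> 1
1 --y--> 4
4 --x--> 3
3 --y--> 1
1 --y--> 4
4 --x--> 3
End in state 3, which is not an accepting state.

rejected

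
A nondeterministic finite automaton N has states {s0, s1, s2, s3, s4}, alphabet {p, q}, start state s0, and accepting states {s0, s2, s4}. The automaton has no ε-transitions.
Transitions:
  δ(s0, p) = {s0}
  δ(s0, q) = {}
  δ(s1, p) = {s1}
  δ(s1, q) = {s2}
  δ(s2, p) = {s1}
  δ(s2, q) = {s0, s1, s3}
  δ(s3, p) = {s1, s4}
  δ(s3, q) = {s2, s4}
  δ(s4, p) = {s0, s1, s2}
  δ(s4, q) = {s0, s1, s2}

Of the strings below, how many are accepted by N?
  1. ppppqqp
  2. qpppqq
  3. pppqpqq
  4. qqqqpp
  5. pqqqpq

0

ppppqqp: rejected
qpppqq: rejected
pppqpqq: rejected
qqqqpp: rejected
pqqqpq: rejected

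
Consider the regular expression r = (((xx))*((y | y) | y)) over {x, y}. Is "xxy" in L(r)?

yes

Split as xx·y: ((xx))* matches xx and ((y|y)|y) matches y.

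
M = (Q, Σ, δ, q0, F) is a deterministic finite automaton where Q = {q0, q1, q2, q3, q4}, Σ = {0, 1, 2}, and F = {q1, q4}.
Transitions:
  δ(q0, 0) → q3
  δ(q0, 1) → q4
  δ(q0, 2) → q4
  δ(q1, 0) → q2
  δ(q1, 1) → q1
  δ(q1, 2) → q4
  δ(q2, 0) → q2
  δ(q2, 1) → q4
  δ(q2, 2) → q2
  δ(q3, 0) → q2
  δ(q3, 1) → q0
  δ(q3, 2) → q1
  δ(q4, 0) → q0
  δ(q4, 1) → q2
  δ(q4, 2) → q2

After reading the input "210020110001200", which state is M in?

q2

q0 --2--> q4
q4 --1--> q2
q2 --0--> q2
q2 --0--> q2
q2 --2--> q2
q2 --0--> q2
q2 --1--> q4
q4 --1--> q2
q2 --0--> q2
q2 --0--> q2
q2 --0--> q2
q2 --1--> q4
q4 --2--> q2
q2 --0--> q2
q2 --0--> q2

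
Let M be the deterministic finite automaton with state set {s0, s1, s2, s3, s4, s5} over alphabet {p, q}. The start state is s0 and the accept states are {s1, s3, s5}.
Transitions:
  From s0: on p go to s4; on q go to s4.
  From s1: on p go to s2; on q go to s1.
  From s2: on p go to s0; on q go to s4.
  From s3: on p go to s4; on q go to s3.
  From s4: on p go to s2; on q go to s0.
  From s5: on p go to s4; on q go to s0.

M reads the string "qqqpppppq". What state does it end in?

s4

s0 --q--> s4
s4 --q--> s0
s0 --q--> s4
s4 --p--> s2
s2 --p--> s0
s0 --p--> s4
s4 --p--> s2
s2 --p--> s0
s0 --q--> s4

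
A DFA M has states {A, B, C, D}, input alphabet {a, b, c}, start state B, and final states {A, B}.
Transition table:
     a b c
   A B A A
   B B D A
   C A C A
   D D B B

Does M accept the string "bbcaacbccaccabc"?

B --b--> D
D --b--> B
B --c--> A
A --a--> B
B --a--> B
B --c--> A
A --b--> A
A --c--> A
A --c--> A
A --a--> B
B --c--> A
A --c--> A
A --a--> B
B --b--> D
D --c--> B
End in state B, which is an accepting state.

accepted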